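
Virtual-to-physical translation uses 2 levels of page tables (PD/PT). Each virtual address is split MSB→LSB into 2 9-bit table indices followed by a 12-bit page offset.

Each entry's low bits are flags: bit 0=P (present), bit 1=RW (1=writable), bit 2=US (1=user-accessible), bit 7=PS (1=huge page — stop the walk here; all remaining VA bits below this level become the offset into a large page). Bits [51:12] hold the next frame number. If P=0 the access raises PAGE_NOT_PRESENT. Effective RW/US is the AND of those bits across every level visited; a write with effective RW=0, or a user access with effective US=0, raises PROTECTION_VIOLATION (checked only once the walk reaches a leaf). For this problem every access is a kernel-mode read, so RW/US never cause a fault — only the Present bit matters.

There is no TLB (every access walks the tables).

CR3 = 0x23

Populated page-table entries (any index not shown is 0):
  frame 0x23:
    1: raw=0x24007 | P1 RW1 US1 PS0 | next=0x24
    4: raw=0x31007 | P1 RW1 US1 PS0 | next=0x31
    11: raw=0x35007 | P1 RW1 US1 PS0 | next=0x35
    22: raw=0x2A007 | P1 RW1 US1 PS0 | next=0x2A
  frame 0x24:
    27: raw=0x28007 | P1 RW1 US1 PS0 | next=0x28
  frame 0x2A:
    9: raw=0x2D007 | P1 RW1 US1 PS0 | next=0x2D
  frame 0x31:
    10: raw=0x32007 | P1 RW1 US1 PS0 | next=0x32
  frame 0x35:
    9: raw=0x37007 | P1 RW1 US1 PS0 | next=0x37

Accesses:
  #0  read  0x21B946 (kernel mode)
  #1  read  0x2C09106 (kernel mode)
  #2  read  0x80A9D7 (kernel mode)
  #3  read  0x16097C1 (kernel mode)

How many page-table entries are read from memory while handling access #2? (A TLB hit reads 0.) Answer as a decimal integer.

Trace:
#0 VA=0x21B946 (r,kernel):
  lvl0: tbl 0x23, slot 1 ⇒ 0x24007 (P1/RW1/US1/PS0)
  lvl1: tbl 0x24, slot 27 ⇒ 0x28007 (P1/RW1/US1/PS0)
  ⇒ phys 0x28946  [2 reads]
#1 VA=0x2C09106 (r,kernel):
  lvl0: tbl 0x23, slot 22 ⇒ 0x2A007 (P1/RW1/US1/PS0)
  lvl1: tbl 0x2A, slot 9 ⇒ 0x2D007 (P1/RW1/US1/PS0)
  ⇒ phys 0x2D106  [2 reads]
#2 VA=0x80A9D7 (r,kernel):
  lvl0: tbl 0x23, slot 4 ⇒ 0x31007 (P1/RW1/US1/PS0)
  lvl1: tbl 0x31, slot 10 ⇒ 0x32007 (P1/RW1/US1/PS0)
  ⇒ phys 0x329D7  [2 reads]
#3 VA=0x16097C1 (r,kernel):
  lvl0: tbl 0x23, slot 11 ⇒ 0x35007 (P1/RW1/US1/PS0)
  lvl1: tbl 0x35, slot 9 ⇒ 0x37007 (P1/RW1/US1/PS0)
  ⇒ phys 0x377C1  [2 reads]

Entries read for #2: 2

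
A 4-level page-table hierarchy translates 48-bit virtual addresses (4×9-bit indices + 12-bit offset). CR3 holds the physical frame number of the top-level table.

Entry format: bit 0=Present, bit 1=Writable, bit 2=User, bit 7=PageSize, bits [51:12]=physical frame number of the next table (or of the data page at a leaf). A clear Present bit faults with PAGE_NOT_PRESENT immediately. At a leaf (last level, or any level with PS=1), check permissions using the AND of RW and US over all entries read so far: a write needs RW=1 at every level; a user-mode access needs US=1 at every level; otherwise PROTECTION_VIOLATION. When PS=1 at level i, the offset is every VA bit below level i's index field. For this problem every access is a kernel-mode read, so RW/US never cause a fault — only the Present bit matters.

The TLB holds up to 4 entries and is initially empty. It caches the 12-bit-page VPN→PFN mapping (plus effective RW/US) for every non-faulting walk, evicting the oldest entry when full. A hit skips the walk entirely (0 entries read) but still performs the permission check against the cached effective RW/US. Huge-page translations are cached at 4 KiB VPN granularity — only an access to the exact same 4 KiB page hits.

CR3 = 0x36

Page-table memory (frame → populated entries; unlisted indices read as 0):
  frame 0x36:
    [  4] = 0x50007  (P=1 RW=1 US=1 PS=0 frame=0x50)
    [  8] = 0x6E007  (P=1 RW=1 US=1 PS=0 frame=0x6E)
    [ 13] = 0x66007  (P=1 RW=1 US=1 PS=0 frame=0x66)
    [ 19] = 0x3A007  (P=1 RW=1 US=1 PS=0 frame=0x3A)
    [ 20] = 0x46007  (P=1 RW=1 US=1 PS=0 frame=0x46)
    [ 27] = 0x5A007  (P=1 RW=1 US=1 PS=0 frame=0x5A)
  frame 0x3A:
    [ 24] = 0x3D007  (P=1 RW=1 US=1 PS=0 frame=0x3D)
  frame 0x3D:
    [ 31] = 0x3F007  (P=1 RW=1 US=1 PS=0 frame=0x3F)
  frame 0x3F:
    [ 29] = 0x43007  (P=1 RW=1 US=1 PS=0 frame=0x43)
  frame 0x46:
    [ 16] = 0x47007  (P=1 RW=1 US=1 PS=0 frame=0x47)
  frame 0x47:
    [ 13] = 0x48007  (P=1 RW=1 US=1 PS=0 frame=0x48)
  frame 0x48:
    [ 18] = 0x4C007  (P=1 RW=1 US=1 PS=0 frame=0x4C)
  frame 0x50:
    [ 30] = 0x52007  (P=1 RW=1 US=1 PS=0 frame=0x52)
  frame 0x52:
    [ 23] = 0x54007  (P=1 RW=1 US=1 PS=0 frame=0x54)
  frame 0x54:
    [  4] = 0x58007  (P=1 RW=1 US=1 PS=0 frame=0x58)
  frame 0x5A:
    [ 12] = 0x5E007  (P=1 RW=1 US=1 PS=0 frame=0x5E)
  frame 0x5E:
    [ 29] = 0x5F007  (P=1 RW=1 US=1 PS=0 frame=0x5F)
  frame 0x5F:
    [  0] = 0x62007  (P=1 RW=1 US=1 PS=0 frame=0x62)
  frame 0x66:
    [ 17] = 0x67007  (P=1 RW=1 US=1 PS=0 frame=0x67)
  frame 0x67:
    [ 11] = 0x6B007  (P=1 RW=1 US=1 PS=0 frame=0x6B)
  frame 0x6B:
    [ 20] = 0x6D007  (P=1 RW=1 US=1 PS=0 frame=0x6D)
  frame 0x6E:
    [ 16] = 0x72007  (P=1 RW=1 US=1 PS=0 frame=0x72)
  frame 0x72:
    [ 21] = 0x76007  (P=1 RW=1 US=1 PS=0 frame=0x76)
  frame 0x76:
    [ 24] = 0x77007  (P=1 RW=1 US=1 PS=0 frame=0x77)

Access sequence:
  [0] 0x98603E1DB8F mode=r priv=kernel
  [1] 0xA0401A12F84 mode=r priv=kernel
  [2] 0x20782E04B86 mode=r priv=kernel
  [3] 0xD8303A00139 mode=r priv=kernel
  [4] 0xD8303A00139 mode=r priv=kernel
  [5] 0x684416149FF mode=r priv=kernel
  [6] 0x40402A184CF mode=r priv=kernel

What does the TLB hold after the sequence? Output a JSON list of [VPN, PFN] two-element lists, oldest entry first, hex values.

Walk each access:
#0 VA=0x98603E1DB8F (r,kernel):
  L0: frame=0x36 idx=19 entry=0x3A007 [P=1 RW=1 US=1 PS=0]
  L1: frame=0x3A idx=24 entry=0x3D007 [P=1 RW=1 US=1 PS=0]
  L2: frame=0x3D idx=31 entry=0x3F007 [P=1 RW=1 US=1 PS=0]
  L3: frame=0x3F idx=29 entry=0x43007 [P=1 RW=1 US=1 PS=0]
  ✓ 0x43B8F  — 4 lookups
#1 VA=0xA0401A12F84 (r,kernel):
  L0: frame=0x36 idx=20 entry=0x46007 [P=1 RW=1 US=1 PS=0]
  L1: frame=0x46 idx=16 entry=0x47007 [P=1 RW=1 US=1 PS=0]
  L2: frame=0x47 idx=13 entry=0x48007 [P=1 RW=1 US=1 PS=0]
  L3: frame=0x48 idx=18 entry=0x4C007 [P=1 RW=1 US=1 PS=0]
  ✓ 0x4CF84  — 4 lookups
#2 VA=0x20782E04B86 (r,kernel):
  L0: frame=0x36 idx=4 entry=0x50007 [P=1 RW=1 US=1 PS=0]
  L1: frame=0x50 idx=30 entry=0x52007 [P=1 RW=1 US=1 PS=0]
  L2: frame=0x52 idx=23 entry=0x54007 [P=1 RW=1 US=1 PS=0]
  L3: frame=0x54 idx=4 entry=0x58007 [P=1 RW=1 US=1 PS=0]
  ✓ 0x58B86  — 4 lookups
#3 VA=0xD8303A00139 (r,kernel):
  L0: frame=0x36 idx=27 entry=0x5A007 [P=1 RW=1 US=1 PS=0]
  L1: frame=0x5A idx=12 entry=0x5E007 [P=1 RW=1 US=1 PS=0]
  L2: frame=0x5E idx=29 entry=0x5F007 [P=1 RW=1 US=1 PS=0]
  L3: frame=0x5F idx=0 entry=0x62007 [P=1 RW=1 US=1 PS=0]
  ✓ 0x62139  — 4 lookups
#4 VA=0xD8303A00139 (r,kernel):
  TLB hit vpn=0xD8303A00 → PA=0x62139
#5 VA=0x684416149FF (r,kernel):
  L0: frame=0x36 idx=13 entry=0x66007 [P=1 RW=1 US=1 PS=0]
  L1: frame=0x66 idx=17 entry=0x67007 [P=1 RW=1 US=1 PS=0]
  L2: frame=0x67 idx=11 entry=0x6B007 [P=1 RW=1 US=1 PS=0]
  L3: frame=0x6B idx=20 entry=0x6D007 [P=1 RW=1 US=1 PS=0]
  ✓ 0x6D9FF  — 4 lookups
#6 VA=0x40402A184CF (r,kernel):
  L0: frame=0x36 idx=8 entry=0x6E007 [P=1 RW=1 US=1 PS=0]
  L1: frame=0x6E idx=16 entry=0x72007 [P=1 RW=1 US=1 PS=0]
  L2: frame=0x72 idx=21 entry=0x76007 [P=1 RW=1 US=1 PS=0]
  L3: frame=0x76 idx=24 entry=0x77007 [P=1 RW=1 US=1 PS=0]
  ✓ 0x774CF  — 4 lookups

TLB: [["0x20782E04", "0x58"], ["0xD8303A00", "0x62"], ["0x68441614", "0x6D"], ["0x40402A18", "0x77"]]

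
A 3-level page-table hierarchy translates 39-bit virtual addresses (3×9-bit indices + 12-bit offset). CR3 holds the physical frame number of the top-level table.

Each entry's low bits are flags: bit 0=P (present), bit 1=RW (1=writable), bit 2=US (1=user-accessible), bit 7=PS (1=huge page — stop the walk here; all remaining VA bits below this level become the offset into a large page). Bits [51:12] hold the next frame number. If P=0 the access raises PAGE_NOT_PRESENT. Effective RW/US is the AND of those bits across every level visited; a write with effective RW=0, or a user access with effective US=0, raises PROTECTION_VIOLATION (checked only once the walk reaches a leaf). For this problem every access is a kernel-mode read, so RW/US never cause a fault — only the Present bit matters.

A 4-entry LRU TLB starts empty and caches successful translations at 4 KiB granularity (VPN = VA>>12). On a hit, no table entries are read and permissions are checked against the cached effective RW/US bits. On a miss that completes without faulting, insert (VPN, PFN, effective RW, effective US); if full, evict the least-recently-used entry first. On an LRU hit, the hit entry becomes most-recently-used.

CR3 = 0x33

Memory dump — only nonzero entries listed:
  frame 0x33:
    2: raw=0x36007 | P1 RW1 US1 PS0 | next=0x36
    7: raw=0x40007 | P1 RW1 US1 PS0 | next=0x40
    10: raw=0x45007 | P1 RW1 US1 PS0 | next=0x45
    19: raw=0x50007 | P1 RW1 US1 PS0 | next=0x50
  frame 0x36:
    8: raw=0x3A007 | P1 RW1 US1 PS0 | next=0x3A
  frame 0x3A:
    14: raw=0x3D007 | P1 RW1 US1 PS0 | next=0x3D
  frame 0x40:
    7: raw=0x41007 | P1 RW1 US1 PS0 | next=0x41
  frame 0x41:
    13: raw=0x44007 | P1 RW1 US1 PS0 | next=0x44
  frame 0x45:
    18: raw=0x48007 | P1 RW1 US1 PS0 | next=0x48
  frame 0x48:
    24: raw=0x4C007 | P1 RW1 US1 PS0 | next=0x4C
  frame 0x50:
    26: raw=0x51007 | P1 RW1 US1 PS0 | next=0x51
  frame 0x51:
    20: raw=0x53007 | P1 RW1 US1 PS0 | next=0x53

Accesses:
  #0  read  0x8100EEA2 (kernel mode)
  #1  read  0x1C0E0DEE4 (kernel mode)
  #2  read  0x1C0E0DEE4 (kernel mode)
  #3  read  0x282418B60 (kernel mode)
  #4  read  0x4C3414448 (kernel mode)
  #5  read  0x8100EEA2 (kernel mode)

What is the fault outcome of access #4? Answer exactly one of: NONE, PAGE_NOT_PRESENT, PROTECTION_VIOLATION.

Walk each access:
#0 VA=0x8100EEA2 (r,kernel):
  lvl0: tbl 0x33, slot 2 ⇒ 0x36007 (P1/RW1/US1/PS0)
  lvl1: tbl 0x36, slot 8 ⇒ 0x3A007 (P1/RW1/US1/PS0)
  lvl2: tbl 0x3A, slot 14 ⇒ 0x3D007 (P1/RW1/US1/PS0)
  → PA=0x3DEA2  (3 entries read)
#1 VA=0x1C0E0DEE4 (r,kernel):
  lvl0: tbl 0x33, slot 7 ⇒ 0x40007 (P1/RW1/US1/PS0)
  lvl1: tbl 0x40, slot 7 ⇒ 0x41007 (P1/RW1/US1/PS0)
  lvl2: tbl 0x41, slot 13 ⇒ 0x44007 (P1/RW1/US1/PS0)
  → PA=0x44EE4  (3 entries read)
#2 VA=0x1C0E0DEE4 (r,kernel):
  TLB hit vpn=0x1C0E0D → PA=0x44EE4
#3 VA=0x282418B60 (r,kernel):
  lvl0: tbl 0x33, slot 10 ⇒ 0x45007 (P1/RW1/US1/PS0)
  lvl1: tbl 0x45, slot 18 ⇒ 0x48007 (P1/RW1/US1/PS0)
  lvl2: tbl 0x48, slot 24 ⇒ 0x4C007 (P1/RW1/US1/PS0)
  → PA=0x4CB60  (3 entries read)
#4 VA=0x4C3414448 (r,kernel):
  lvl0: tbl 0x33, slot 19 ⇒ 0x50007 (P1/RW1/US1/PS0)
  lvl1: tbl 0x50, slot 26 ⇒ 0x51007 (P1/RW1/US1/PS0)
  lvl2: tbl 0x51, slot 20 ⇒ 0x53007 (P1/RW1/US1/PS0)
  → PA=0x53448  (3 entries read)
#5 VA=0x8100EEA2 (r,kernel):
  TLB hit vpn=0x8100E → PA=0x3DEA2

Access #4 fault: NONE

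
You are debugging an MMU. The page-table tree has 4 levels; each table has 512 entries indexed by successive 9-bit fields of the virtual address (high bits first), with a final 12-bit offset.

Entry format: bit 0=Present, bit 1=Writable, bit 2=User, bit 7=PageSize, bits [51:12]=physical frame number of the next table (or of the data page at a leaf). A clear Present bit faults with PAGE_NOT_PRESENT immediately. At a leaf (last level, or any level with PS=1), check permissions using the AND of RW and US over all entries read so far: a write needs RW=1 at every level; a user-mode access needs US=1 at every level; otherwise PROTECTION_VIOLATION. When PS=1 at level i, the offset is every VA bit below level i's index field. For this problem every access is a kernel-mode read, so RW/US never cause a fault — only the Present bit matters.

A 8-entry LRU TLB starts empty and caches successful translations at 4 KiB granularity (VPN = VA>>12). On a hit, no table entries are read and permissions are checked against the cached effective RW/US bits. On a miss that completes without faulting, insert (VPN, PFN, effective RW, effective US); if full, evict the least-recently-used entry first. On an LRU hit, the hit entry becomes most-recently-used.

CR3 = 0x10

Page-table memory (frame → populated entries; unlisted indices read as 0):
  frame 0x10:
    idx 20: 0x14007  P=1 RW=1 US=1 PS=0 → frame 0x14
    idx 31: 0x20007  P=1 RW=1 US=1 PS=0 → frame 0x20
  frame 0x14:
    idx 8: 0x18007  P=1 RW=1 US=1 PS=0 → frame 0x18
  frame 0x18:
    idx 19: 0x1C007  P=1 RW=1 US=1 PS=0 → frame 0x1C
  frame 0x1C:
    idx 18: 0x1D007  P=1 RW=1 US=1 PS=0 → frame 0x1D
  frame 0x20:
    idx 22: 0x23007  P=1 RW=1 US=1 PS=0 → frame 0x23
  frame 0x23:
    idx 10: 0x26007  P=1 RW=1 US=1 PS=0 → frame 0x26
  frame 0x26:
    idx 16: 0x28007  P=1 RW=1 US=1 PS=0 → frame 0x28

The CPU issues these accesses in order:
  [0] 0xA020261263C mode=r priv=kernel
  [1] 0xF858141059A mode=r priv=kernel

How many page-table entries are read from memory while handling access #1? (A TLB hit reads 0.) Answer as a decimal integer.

Walk each access:
#0 VA=0xA020261263C (r,kernel):
  lvl0: tbl 0x10, slot 20 ⇒ 0x14007 (P1/RW1/US1/PS0)
  lvl1: tbl 0x14, slot 8 ⇒ 0x18007 (P1/RW1/US1/PS0)
  lvl2: tbl 0x18, slot 19 ⇒ 0x1C007 (P1/RW1/US1/PS0)
  lvl3: tbl 0x1C, slot 18 ⇒ 0x1D007 (P1/RW1/US1/PS0)
  → PA=0x1D63C  (4 entries read)
#1 VA=0xF858141059A (r,kernel):
  lvl0: tbl 0x10, slot 31 ⇒ 0x20007 (P1/RW1/US1/PS0)
  lvl1: tbl 0x20, slot 22 ⇒ 0x23007 (P1/RW1/US1/PS0)
  lvl2: tbl 0x23, slot 10 ⇒ 0x26007 (P1/RW1/US1/PS0)
  lvl3: tbl 0x26, slot 16 ⇒ 0x28007 (P1/RW1/US1/PS0)
  → PA=0x2859A  (4 entries read)

Entries read for #1: 4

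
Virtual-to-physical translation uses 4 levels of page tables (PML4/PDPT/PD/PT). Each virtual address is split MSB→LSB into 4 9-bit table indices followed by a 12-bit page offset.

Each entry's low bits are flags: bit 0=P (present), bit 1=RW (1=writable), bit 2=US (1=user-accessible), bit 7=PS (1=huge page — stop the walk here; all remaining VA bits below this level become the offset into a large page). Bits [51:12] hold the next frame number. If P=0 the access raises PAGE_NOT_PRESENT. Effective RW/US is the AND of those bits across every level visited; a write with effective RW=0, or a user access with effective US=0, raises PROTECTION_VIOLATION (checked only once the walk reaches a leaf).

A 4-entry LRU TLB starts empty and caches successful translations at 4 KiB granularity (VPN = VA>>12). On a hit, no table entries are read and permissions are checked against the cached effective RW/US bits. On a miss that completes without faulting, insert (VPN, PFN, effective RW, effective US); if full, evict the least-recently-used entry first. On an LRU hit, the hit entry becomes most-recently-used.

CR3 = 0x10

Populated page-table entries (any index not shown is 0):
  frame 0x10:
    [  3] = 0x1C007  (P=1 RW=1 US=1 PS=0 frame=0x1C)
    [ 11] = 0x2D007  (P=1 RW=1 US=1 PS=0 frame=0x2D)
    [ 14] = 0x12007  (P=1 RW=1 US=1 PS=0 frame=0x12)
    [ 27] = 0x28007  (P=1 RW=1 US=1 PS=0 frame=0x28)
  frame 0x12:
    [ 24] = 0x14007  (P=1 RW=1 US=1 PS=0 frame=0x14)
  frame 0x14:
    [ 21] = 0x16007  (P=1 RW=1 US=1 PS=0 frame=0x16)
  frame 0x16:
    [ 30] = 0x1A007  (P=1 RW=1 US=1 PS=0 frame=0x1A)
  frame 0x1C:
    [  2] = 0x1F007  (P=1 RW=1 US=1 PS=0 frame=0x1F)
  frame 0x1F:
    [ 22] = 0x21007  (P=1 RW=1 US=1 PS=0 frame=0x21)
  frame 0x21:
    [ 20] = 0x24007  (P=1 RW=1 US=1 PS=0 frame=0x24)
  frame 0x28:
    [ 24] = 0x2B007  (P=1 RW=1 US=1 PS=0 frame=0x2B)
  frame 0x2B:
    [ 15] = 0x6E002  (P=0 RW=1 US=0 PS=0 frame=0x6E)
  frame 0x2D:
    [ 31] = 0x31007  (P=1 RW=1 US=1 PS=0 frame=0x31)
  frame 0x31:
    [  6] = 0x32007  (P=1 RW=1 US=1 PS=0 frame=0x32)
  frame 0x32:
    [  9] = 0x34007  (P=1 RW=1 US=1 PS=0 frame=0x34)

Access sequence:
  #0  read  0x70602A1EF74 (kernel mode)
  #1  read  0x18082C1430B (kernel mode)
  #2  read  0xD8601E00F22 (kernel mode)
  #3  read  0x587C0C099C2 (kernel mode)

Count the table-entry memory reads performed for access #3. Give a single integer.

Walk each access:
#0 VA=0x70602A1EF74 (r,kernel):
  L0: frame=0x10 idx=14 entry=0x12007 [P=1 RW=1 US=1 PS=0]
  L1: frame=0x12 idx=24 entry=0x14007 [P=1 RW=1 US=1 PS=0]
  L2: frame=0x14 idx=21 entry=0x16007 [P=1 RW=1 US=1 PS=0]
  L3: frame=0x16 idx=30 entry=0x1A007 [P=1 RW=1 US=1 PS=0]
  → PA=0x1AF74  (4 entries read)
#1 VA=0x18082C1430B (r,kernel):
  L0: frame=0x10 idx=3 entry=0x1C007 [P=1 RW=1 US=1 PS=0]
  L1: frame=0x1C idx=2 entry=0x1F007 [P=1 RW=1 US=1 PS=0]
  L2: frame=0x1F idx=22 entry=0x21007 [P=1 RW=1 US=1 PS=0]
  L3: frame=0x21 idx=20 entry=0x24007 [P=1 RW=1 US=1 PS=0]
  → PA=0x2430B  (4 entries read)
#2 VA=0xD8601E00F22 (r,kernel):
  L0: frame=0x10 idx=27 entry=0x28007 [P=1 RW=1 US=1 PS=0]
  L1: frame=0x28 idx=24 entry=0x2B007 [P=1 RW=1 US=1 PS=0]
  L2: frame=0x2B idx=15 entry=0x6E002 [P=0 RW=1 US=0 PS=0]
  → PAGE_NOT_PRESENT  (3 entries read)
#3 VA=0x587C0C099C2 (r,kernel):
  L0: frame=0x10 idx=11 entry=0x2D007 [P=1 RW=1 US=1 PS=0]
  L1: frame=0x2D idx=31 entry=0x31007 [P=1 RW=1 US=1 PS=0]
  L2: frame=0x31 idx=6 entry=0x32007 [P=1 RW=1 US=1 PS=0]
  L3: frame=0x32 idx=9 entry=0x34007 [P=1 RW=1 US=1 PS=0]
  → PA=0x349C2  (4 entries read)

Entries read for #3: 4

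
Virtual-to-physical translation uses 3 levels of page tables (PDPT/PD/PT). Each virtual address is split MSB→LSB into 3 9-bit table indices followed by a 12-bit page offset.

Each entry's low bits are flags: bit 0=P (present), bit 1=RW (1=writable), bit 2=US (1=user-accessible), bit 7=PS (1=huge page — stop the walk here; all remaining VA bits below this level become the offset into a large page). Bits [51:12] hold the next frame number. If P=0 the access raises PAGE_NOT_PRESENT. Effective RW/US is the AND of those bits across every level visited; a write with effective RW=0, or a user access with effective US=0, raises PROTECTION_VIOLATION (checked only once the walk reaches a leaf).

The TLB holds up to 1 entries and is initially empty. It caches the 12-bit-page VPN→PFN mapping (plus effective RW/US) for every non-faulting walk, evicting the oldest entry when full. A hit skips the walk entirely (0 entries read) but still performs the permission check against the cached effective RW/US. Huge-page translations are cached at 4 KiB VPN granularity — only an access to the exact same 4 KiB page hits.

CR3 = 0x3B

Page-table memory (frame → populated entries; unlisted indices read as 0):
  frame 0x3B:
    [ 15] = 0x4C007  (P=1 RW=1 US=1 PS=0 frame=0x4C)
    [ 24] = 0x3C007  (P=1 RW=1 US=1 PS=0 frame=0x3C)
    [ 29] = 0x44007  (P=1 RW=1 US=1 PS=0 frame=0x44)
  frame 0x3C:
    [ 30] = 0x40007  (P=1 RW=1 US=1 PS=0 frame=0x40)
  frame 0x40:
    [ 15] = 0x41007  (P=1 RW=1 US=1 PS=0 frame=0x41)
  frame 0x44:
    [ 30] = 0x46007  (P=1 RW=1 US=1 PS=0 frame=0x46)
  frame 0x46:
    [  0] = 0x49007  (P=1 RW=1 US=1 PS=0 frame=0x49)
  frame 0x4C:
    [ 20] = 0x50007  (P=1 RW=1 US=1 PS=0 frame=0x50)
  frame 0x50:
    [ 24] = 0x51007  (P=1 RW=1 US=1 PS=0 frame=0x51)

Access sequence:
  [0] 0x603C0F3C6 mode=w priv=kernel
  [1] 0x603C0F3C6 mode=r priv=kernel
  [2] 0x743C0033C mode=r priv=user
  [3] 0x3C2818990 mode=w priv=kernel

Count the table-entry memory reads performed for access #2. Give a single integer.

Walk each access:
#0 VA=0x603C0F3C6 (w,kernel):
  lvl0: tbl 0x3B, slot 24 ⇒ 0x3C007 (P1/RW1/US1/PS0)
  lvl1: tbl 0x3C, slot 30 ⇒ 0x40007 (P1/RW1/US1/PS0)
  lvl2: tbl 0x40, slot 15 ⇒ 0x41007 (P1/RW1/US1/PS0)
  ✓ 0x413C6  — 3 lookups
#1 VA=0x603C0F3C6 (r,kernel):
  TLB hit vpn=0x603C0F → PA=0x413C6
#2 VA=0x743C0033C (r,user):
  lvl0: tbl 0x3B, slot 29 ⇒ 0x44007 (P1/RW1/US1/PS0)
  lvl1: tbl 0x44, slot 30 ⇒ 0x46007 (P1/RW1/US1/PS0)
  lvl2: tbl 0x46, slot 0 ⇒ 0x49007 (P1/RW1/US1/PS0)
  ✓ 0x4933C  — 3 lookups
#3 VA=0x3C2818990 (w,kernel):
  lvl0: tbl 0x3B, slot 15 ⇒ 0x4C007 (P1/RW1/US1/PS0)
  lvl1: tbl 0x4C, slot 20 ⇒ 0x50007 (P1/RW1/US1/PS0)
  lvl2: tbl 0x50, slot 24 ⇒ 0x51007 (P1/RW1/US1/PS0)
  ✓ 0x51990  — 3 lookups

Entries read for #2: 3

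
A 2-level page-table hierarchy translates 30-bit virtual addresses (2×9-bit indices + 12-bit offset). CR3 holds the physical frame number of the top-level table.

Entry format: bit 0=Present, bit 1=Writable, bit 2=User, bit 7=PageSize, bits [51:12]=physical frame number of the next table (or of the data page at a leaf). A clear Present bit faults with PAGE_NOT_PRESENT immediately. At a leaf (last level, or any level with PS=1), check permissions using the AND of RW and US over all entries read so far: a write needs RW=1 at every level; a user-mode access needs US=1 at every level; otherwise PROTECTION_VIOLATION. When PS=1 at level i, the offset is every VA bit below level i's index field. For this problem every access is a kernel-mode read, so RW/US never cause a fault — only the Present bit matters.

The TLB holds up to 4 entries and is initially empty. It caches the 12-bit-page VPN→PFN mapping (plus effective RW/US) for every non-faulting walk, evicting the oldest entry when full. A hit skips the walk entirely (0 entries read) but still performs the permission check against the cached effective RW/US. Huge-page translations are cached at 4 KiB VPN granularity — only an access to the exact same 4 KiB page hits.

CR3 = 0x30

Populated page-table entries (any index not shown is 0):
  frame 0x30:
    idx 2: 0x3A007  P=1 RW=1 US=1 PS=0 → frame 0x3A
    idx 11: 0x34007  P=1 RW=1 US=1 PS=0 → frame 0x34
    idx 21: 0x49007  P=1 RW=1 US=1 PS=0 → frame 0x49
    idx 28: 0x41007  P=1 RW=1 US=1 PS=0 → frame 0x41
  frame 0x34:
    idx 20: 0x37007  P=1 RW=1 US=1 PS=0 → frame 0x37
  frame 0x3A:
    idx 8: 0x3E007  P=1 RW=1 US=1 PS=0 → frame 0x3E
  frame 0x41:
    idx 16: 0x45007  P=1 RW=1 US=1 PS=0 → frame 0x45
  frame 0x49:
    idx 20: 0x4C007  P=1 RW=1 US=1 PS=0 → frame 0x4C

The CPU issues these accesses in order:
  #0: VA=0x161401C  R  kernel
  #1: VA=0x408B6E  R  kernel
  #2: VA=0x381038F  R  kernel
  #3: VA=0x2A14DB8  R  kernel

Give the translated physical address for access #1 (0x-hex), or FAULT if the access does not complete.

Per-access translation:
#0 VA=0x161401C (r,kernel):
  [0] read 0x30 idx=11: raw=0x34007 flags P=1 W=1 U=1 S=0
  [1] read 0x34 idx=20: raw=0x37007 flags P=1 W=1 U=1 S=0
  ⇒ phys 0x3701C  [2 reads]
#1 VA=0x408B6E (r,kernel):
  [0] read 0x30 idx=2: raw=0x3A007 flags P=1 W=1 U=1 S=0
  [1] read 0x3A idx=8: raw=0x3E007 flags P=1 W=1 U=1 S=0
  ⇒ phys 0x3EB6E  [2 reads]
#2 VA=0x381038F (r,kernel):
  [0] read 0x30 idx=28: raw=0x41007 flags P=1 W=1 U=1 S=0
  [1] read 0x41 idx=16: raw=0x45007 flags P=1 W=1 U=1 S=0
  ⇒ phys 0x4538F  [2 reads]
#3 VA=0x2A14DB8 (r,kernel):
  [0] read 0x30 idx=21: raw=0x49007 flags P=1 W=1 U=1 S=0
  [1] read 0x49 idx=20: raw=0x4C007 flags P=1 W=1 U=1 S=0
  ⇒ phys 0x4CDB8  [2 reads]

Access #1 PA: 0x3EB6E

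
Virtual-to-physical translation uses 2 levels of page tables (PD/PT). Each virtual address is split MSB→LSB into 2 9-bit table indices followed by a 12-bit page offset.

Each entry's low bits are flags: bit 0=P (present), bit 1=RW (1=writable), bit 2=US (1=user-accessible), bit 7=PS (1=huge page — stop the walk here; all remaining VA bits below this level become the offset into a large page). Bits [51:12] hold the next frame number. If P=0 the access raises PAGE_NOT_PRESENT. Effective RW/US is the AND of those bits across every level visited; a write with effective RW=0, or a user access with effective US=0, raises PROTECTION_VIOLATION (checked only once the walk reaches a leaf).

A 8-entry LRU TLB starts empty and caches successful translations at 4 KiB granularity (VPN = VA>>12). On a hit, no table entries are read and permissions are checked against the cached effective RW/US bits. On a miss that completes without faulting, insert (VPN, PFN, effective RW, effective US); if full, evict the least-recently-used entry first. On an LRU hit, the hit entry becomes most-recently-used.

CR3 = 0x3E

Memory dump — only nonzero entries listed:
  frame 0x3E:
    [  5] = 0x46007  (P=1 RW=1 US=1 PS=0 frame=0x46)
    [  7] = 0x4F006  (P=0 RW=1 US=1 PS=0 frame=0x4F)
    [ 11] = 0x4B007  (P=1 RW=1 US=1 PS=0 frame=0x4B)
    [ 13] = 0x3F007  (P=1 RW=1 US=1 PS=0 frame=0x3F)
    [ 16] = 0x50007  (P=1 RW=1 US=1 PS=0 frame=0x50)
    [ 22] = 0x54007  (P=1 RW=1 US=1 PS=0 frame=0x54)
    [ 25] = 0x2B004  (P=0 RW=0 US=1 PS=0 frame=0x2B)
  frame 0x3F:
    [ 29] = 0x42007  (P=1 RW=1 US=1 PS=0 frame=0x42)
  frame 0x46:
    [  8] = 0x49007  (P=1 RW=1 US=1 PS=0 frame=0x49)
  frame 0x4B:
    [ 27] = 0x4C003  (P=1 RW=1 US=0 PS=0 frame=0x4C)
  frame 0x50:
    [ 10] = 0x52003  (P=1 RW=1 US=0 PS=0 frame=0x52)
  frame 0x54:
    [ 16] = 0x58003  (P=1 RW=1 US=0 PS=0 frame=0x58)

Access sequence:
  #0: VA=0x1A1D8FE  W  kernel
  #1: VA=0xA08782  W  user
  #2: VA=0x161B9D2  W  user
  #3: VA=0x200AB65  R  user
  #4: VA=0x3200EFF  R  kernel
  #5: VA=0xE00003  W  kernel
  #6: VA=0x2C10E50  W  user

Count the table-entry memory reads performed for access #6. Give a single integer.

Per-access translation:
#0 VA=0x1A1D8FE (w,kernel):
  lvl0: tbl 0x3E, slot 13 ⇒ 0x3F007 (P1/RW1/US1/PS0)
  lvl1: tbl 0x3F, slot 29 ⇒ 0x42007 (P1/RW1/US1/PS0)
  ⇒ phys 0x428FE  [2 reads]
#1 VA=0xA08782 (w,user):
  lvl0: tbl 0x3E, slot 5 ⇒ 0x46007 (P1/RW1/US1/PS0)
  lvl1: tbl 0x46, slot 8 ⇒ 0x49007 (P1/RW1/US1/PS0)
  ⇒ phys 0x49782  [2 reads]
#2 VA=0x161B9D2 (w,user):
  lvl0: tbl 0x3E, slot 11 ⇒ 0x4B007 (P1/RW1/US1/PS0)
  lvl1: tbl 0x4B, slot 27 ⇒ 0x4C003 (P1/RW1/US0/PS0)
  ⇒ fault: PROTECTION_VIOLATION  — 2 lookups
#3 VA=0x200AB65 (r,user):
  lvl0: tbl 0x3E, slot 16 ⇒ 0x50007 (P1/RW1/US1/PS0)
  lvl1: tbl 0x50, slot 10 ⇒ 0x52003 (P1/RW1/US0/PS0)
  ⇒ fault: PROTECTION_VIOLATION  — 2 lookups
#4 VA=0x3200EFF (r,kernel):
  lvl0: tbl 0x3E, slot 25 ⇒ 0x2B004 (P0/RW0/US1/PS0)
  ⇒ fault: PAGE_NOT_PRESENT  — 1 lookups
#5 VA=0xE00003 (w,kernel):
  lvl0: tbl 0x3E, slot 7 ⇒ 0x4F006 (P0/RW1/US1/PS0)
  ⇒ fault: PAGE_NOT_PRESENT  — 1 lookups
#6 VA=0x2C10E50 (w,user):
  lvl0: tbl 0x3E, slot 22 ⇒ 0x54007 (P1/RW1/US1/PS0)
  lvl1: tbl 0x54, slot 16 ⇒ 0x58003 (P1/RW1/US0/PS0)
  ⇒ fault: PROTECTION_VIOLATION  — 2 lookups

Entries read for #6: 2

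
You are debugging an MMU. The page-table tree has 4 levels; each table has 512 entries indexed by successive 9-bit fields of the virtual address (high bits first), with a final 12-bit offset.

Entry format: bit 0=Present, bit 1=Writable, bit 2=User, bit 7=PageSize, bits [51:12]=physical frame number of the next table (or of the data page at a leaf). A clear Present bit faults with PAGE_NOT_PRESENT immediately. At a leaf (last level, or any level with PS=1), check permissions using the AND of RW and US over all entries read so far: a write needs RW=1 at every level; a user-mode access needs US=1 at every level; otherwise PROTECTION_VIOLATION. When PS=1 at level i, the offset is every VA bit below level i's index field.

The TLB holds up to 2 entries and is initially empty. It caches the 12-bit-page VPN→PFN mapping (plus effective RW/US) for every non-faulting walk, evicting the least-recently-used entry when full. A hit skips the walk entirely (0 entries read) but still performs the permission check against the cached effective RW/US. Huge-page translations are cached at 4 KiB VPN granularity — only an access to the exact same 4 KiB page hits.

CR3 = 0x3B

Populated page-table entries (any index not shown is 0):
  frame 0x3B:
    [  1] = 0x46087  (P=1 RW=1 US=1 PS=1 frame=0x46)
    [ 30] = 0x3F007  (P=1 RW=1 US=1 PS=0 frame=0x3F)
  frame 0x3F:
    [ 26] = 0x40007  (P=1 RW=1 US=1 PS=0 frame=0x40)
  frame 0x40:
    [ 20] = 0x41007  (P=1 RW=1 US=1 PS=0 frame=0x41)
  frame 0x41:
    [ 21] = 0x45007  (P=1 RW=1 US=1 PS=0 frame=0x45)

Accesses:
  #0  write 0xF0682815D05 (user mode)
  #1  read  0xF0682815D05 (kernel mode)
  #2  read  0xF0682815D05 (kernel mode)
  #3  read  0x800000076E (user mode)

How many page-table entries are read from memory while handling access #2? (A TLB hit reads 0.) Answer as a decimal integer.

Per-access translation:
#0 VA=0xF0682815D05 (w,user):
  lvl0: tbl 0x3B, slot 30 ⇒ 0x3F007 (P1/RW1/US1/PS0)
  lvl1: tbl 0x3F, slot 26 ⇒ 0x40007 (P1/RW1/US1/PS0)
  lvl2: tbl 0x40, slot 20 ⇒ 0x41007 (P1/RW1/US1/PS0)
  lvl3: tbl 0x41, slot 21 ⇒ 0x45007 (P1/RW1/US1/PS0)
  ⇒ phys 0x45D05  [4 reads]
#1 VA=0xF0682815D05 (r,kernel):
  TLB hit vpn=0xF0682815 → PA=0x45D05
#2 VA=0xF0682815D05 (r,kernel):
  TLB hit vpn=0xF0682815 → PA=0x45D05
#3 VA=0x800000076E (r,user):
  lvl0: tbl 0x3B, slot 1 ⇒ 0x46087 (P1/RW1/US1/PS1)
  ⇒ phys 0x4676E (huge @L0)  [1 reads]

Entries read for #2: 0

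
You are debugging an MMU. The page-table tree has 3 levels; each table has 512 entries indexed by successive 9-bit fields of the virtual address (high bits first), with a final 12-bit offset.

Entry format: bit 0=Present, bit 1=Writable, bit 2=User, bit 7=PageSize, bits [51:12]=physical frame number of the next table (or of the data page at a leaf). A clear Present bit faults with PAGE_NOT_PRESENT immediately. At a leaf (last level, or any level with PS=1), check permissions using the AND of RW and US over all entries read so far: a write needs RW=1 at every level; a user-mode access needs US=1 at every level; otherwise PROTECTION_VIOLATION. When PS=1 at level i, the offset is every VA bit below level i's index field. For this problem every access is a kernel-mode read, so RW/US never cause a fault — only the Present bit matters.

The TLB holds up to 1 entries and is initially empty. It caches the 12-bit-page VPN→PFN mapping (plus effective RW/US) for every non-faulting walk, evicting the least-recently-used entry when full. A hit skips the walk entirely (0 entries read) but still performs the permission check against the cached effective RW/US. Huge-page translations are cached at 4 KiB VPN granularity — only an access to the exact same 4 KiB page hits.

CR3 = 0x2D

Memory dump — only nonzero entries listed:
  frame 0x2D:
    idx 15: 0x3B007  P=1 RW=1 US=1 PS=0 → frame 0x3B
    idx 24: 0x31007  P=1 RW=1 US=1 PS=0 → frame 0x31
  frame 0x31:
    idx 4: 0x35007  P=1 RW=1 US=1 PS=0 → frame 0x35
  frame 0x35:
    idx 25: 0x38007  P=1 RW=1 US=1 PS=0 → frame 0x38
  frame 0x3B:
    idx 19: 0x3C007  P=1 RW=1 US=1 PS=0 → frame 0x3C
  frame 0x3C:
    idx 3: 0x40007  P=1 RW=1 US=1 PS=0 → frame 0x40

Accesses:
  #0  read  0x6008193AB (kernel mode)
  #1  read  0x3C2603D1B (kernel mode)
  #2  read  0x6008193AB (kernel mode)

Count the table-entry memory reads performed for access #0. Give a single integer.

Per-access translation:
#0 VA=0x6008193AB (r,kernel):
  lvl0: tbl 0x2D, slot 24 ⇒ 0x31007 (P1/RW1/US1/PS0)
  lvl1: tbl 0x31, slot 4 ⇒ 0x35007 (P1/RW1/US1/PS0)
  lvl2: tbl 0x35, slot 25 ⇒ 0x38007 (P1/RW1/US1/PS0)
  → PA=0x383AB  (3 entries read)
#1 VA=0x3C2603D1B (r,kernel):
  lvl0: tbl 0x2D, slot 15 ⇒ 0x3B007 (P1/RW1/US1/PS0)
  lvl1: tbl 0x3B, slot 19 ⇒ 0x3C007 (P1/RW1/US1/PS0)
  lvl2: tbl 0x3C, slot 3 ⇒ 0x40007 (P1/RW1/US1/PS0)
  → PA=0x40D1B  (3 entries read)
#2 VA=0x6008193AB (r,kernel):
  lvl0: tbl 0x2D, slot 24 ⇒ 0x31007 (P1/RW1/US1/PS0)
  lvl1: tbl 0x31, slot 4 ⇒ 0x35007 (P1/RW1/US1/PS0)
  lvl2: tbl 0x35, slot 25 ⇒ 0x38007 (P1/RW1/US1/PS0)
  → PA=0x383AB  (3 entries read)

Entries read for #0: 3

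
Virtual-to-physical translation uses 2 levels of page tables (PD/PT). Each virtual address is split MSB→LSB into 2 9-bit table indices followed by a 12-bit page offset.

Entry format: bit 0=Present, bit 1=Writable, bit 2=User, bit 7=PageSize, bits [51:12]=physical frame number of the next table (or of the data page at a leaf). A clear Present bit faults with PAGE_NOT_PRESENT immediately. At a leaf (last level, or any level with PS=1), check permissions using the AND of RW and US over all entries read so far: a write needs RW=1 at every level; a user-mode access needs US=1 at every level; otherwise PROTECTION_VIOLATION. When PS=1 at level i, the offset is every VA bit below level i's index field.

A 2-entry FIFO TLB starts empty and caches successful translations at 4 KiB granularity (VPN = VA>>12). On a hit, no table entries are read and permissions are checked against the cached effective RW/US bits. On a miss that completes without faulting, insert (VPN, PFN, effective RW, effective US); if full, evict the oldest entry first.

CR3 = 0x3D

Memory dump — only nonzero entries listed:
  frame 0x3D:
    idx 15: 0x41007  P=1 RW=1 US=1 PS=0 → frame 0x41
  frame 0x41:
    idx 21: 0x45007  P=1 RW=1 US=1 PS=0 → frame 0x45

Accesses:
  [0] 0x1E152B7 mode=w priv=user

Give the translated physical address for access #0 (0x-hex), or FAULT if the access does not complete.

Per-access translation:
#0 VA=0x1E152B7 (w,user):
  L0: frame=0x3D idx=15 entry=0x41007 [P=1 RW=1 US=1 PS=0]
  L1: frame=0x41 idx=21 entry=0x45007 [P=1 RW=1 US=1 PS=0]
  ⇒ phys 0x452B7  [2 reads]

Access #0 PA: 0x452B7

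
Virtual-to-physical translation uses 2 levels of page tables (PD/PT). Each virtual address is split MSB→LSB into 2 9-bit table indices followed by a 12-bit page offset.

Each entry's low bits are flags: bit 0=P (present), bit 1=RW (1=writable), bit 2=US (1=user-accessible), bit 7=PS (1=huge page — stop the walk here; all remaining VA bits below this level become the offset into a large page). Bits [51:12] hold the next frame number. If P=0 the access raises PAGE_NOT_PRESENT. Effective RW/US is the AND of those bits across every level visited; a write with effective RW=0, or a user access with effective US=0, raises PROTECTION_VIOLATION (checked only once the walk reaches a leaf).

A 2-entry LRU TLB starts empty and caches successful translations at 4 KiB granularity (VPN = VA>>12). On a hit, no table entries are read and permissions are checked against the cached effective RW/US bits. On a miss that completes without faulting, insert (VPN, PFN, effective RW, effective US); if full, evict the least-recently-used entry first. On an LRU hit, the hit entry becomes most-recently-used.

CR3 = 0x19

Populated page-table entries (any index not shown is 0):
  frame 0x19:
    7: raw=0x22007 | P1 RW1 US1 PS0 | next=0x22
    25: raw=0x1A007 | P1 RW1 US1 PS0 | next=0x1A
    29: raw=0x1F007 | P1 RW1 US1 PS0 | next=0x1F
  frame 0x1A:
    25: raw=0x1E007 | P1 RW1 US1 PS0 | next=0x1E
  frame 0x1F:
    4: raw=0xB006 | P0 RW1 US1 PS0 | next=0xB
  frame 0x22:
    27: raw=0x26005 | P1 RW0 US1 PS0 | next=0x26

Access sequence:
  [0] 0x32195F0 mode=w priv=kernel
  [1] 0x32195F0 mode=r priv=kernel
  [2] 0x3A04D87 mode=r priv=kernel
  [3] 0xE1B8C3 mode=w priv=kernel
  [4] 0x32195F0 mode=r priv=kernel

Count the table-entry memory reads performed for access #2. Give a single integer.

Trace:
#0 VA=0x32195F0 (w,kernel):
  L0 @0x19[25] → 0x1A007  P=1,RW=1,US=1,PS=0
  L1 @0x1A[25] → 0x1E007  P=1,RW=1,US=1,PS=0
  ✓ 0x1E5F0  — 2 lookups
#1 VA=0x32195F0 (r,kernel):
  TLB hit vpn=0x3219 → PA=0x1E5F0
#2 VA=0x3A04D87 (r,kernel):
  L0 @0x19[29] → 0x1F007  P=1,RW=1,US=1,PS=0
  L1 @0x1F[4] → 0xB006  P=0,RW=1,US=1,PS=0
  → PAGE_NOT_PRESENT  (2 entries read)
#3 VA=0xE1B8C3 (w,kernel):
  L0 @0x19[7] → 0x22007  P=1,RW=1,US=1,PS=0
  L1 @0x22[27] → 0x26005  P=1,RW=0,US=1,PS=0
  → PROTECTION_VIOLATION  (2 entries read)
#4 VA=0x32195F0 (r,kernel):
  TLB hit vpn=0x3219 → PA=0x1E5F0

Entries read for #2: 2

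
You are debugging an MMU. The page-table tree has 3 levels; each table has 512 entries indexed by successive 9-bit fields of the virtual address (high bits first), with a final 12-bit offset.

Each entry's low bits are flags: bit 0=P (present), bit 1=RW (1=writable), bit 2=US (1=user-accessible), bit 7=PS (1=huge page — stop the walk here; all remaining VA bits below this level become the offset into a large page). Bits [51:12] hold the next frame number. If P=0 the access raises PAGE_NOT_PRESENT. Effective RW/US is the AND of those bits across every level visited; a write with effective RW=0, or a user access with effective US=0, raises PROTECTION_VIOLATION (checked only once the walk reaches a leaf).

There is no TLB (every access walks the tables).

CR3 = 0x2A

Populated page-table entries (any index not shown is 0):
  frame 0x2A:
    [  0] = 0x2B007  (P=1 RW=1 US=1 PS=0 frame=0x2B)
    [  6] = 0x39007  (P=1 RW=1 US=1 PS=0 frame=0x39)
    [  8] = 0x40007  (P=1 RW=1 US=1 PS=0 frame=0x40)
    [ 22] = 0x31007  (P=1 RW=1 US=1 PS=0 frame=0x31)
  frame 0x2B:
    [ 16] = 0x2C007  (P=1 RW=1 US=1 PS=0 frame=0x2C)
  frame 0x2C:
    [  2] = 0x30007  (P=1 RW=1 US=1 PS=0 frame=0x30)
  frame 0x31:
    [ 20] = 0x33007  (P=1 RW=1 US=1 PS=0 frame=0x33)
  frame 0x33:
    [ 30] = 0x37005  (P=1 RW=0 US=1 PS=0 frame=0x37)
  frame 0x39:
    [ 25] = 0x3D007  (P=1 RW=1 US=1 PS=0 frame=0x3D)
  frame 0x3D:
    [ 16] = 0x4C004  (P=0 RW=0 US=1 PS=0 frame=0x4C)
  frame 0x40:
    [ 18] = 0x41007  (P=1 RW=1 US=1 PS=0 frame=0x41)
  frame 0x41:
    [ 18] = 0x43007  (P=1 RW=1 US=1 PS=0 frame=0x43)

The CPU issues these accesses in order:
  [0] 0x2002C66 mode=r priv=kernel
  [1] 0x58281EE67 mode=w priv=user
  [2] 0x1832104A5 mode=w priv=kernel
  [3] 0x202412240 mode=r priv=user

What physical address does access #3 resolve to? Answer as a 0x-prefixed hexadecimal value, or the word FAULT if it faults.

Walk each access:
#0 VA=0x2002C66 (r,kernel):
  L0 @0x2A[0] → 0x2B007  P=1,RW=1,US=1,PS=0
  L1 @0x2B[16] → 0x2C007  P=1,RW=1,US=1,PS=0
  L2 @0x2C[2] → 0x30007  P=1,RW=1,US=1,PS=0
  → PA=0x30C66  (3 entries read)
#1 VA=0x58281EE67 (w,user):
  L0 @0x2A[22] → 0x31007  P=1,RW=1,US=1,PS=0
  L1 @0x31[20] → 0x33007  P=1,RW=1,US=1,PS=0
  L2 @0x33[30] → 0x37005  P=1,RW=0,US=1,PS=0
  ⇒ fault: PROTECTION_VIOLATION  — 3 lookups
#2 VA=0x1832104A5 (w,kernel):
  L0 @0x2A[6] → 0x39007  P=1,RW=1,US=1,PS=0
  L1 @0x39[25] → 0x3D007  P=1,RW=1,US=1,PS=0
  L2 @0x3D[16] → 0x4C004  P=0,RW=0,US=1,PS=0
  ⇒ fault: PAGE_NOT_PRESENT  — 3 lookups
#3 VA=0x202412240 (r,user):
  L0 @0x2A[8] → 0x40007  P=1,RW=1,US=1,PS=0
  L1 @0x40[18] → 0x41007  P=1,RW=1,US=1,PS=0
  L2 @0x41[18] → 0x43007  P=1,RW=1,US=1,PS=0
  → PA=0x43240  (3 entries read)

Access #3 PA: 0x43240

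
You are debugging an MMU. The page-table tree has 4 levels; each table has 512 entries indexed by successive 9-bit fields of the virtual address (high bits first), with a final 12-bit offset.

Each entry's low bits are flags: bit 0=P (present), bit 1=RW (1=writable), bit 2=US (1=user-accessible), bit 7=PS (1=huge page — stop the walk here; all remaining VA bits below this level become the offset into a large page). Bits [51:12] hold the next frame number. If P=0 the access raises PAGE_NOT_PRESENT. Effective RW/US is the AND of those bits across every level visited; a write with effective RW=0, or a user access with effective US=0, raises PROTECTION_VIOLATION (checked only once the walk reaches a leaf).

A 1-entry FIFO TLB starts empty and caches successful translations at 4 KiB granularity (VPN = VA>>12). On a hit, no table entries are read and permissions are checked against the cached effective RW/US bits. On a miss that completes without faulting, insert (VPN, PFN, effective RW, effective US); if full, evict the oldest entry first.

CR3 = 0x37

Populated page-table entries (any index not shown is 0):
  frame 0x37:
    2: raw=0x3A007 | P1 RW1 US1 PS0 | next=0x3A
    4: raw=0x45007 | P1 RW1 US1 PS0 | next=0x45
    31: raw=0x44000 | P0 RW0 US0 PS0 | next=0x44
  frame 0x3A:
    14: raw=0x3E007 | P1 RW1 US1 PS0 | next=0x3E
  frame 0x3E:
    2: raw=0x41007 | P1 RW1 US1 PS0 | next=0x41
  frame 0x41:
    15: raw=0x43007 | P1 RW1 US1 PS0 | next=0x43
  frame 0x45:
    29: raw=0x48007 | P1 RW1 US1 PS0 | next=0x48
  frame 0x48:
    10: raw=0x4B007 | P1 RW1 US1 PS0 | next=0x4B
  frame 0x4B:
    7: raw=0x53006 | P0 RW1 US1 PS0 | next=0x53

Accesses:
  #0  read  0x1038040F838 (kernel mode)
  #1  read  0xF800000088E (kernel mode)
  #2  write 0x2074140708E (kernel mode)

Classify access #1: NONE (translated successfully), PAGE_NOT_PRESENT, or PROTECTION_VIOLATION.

Walk each access:
#0 VA=0x1038040F838 (r,kernel):
  [0] read 0x37 idx=2: raw=0x3A007 flags P=1 W=1 U=1 S=0
  [1] read 0x3A idx=14: raw=0x3E007 flags P=1 W=1 U=1 S=0
  [2] read 0x3E idx=2: raw=0x41007 flags P=1 W=1 U=1 S=0
  [3] read 0x41 idx=15: raw=0x43007 flags P=1 W=1 U=1 S=0
  ⇒ phys 0x43838  [4 reads]
#1 VA=0xF800000088E (r,kernel):
  [0] read 0x37 idx=31: raw=0x44000 flags P=0 W=0 U=0 S=0
  ⇒ fault: PAGE_NOT_PRESENT  — 1 lookups
#2 VA=0x2074140708E (w,kernel):
  [0] read 0x37 idx=4: raw=0x45007 flags P=1 W=1 U=1 S=0
  [1] read 0x45 idx=29: raw=0x48007 flags P=1 W=1 U=1 S=0
  [2] read 0x48 idx=10: raw=0x4B007 flags P=1 W=1 U=1 S=0
  [3] read 0x4B idx=7: raw=0x53006 flags P=0 W=1 U=1 S=0
  ⇒ fault: PAGE_NOT_PRESENT  — 4 lookups

Access #1 fault: PAGE_NOT_PRESENT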